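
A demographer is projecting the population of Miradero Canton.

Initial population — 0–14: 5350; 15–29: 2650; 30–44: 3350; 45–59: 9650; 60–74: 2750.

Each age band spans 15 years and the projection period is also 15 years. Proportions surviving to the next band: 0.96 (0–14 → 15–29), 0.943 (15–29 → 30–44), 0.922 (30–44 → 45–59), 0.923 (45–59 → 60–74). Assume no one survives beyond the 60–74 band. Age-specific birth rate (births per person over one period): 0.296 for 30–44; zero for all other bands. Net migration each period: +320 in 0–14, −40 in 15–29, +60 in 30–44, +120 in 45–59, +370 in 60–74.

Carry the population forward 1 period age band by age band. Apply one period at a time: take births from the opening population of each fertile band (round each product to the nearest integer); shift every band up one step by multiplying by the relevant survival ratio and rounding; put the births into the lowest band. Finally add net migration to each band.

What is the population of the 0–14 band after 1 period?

1312

[period 1]
Births: 3350 × 0.296 = 992
15–29: 5350 × 0.96 = 5136
30–44: 2650 × 0.943 = 2499
45–59: 3350 × 0.922 = 3089
60–74: 9650 × 0.923 = 8907
Net migration: 0–14 + 320 → 1312; 15–29 − 40 → 5096; 30–44 + 60 → 2559; 45–59 + 120 → 3209; 60–74 + 370 → 9277
Population now: 0–14=1312, 15–29=5096, 30–44=2559, 45–59=3209, 60–74=9277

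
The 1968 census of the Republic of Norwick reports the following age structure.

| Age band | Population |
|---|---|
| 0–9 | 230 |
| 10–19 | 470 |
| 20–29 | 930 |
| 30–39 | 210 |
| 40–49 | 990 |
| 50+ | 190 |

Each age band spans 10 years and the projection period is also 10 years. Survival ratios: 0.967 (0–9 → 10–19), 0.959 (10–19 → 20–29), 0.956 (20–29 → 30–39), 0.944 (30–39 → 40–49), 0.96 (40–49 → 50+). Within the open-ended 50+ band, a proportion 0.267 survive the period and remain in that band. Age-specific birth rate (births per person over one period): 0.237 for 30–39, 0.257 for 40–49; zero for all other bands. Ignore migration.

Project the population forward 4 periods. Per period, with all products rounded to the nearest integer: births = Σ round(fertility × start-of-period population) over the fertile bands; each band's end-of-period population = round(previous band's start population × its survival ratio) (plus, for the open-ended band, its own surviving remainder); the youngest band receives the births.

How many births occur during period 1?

Period 1:
Births: 210 × 0.237 = 50, 990 × 0.257 = 254 ⇒ total 304
10–19: 230 × 0.967 = 222
20–29: 470 × 0.959 = 451
30–39: 930 × 0.956 = 889
40–49: 210 × 0.944 = 198
50+: 990 × 0.96 + 190 × 0.267 = 950 + 51 = 1001
→ [304, 222, 451, 889, 198, 1001]

304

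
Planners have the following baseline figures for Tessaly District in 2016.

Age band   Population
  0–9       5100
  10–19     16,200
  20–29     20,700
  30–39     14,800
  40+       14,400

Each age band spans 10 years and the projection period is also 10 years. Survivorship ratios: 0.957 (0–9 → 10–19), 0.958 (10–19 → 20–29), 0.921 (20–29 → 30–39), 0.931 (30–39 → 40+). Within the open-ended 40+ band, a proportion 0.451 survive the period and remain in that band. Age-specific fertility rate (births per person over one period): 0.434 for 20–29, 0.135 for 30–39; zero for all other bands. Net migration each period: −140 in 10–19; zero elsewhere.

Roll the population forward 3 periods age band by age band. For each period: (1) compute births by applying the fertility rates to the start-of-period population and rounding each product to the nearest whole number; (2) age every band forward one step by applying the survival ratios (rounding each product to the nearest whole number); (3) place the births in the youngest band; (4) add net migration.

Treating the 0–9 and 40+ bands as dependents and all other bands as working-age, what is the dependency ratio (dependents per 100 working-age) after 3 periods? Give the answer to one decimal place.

128.2

(Bands numbered youngest = 1 to oldest = 5.)
After projecting period 1:
Births: 20700 × 0.434 = 8984, 14800 × 0.135 = 1998 → total 10982
Band 2: 5100 × 0.957 = 4881
Band 3: 16200 × 0.958 = 15520
Band 4: 20700 × 0.921 = 19065
Band 5: 14800 × 0.931 + 14400 × 0.451 = 13779 + 6494 = 20273
Net migration: Band 2 − 140 → 4741
Population now: 0–9=10982, 10–19=4741, 20–29=15520, 30–39=19065, 40+=20273
After projecting period 2:
Births: 15520 × 0.434 = 6736, 19065 × 0.135 = 2574 → total 9310
Band 2: 10982 × 0.957 = 10510
Band 3: 4741 × 0.958 = 4542
Band 4: 15520 × 0.921 = 14294
Band 5: 19065 × 0.931 + 20273 × 0.451 = 17750 + 9143 = 26893
Net migration: Band 2 − 140 → 10370
Population now: 0–9=9310, 10–19=10370, 20–29=4542, 30–39=14294, 40+=26893
After projecting period 3:
Births: 4542 × 0.434 = 1971, 14294 × 0.135 = 1930 → total 3901
Band 2: 9310 × 0.957 = 8910
Band 3: 10370 × 0.958 = 9934
Band 4: 4542 × 0.921 = 4183
Band 5: 14294 × 0.931 + 26893 × 0.451 = 13308 + 12129 = 25437
Net migration: Band 2 − 140 → 8770
Population now: 0–9=3901, 10–19=8770, 20–29=9934, 30–39=4183, 40+=25437
Dependents (band 0–9 + band 40+) = 3901 + 25437 = 29338; working-age = 22887; ratio = 29338/22887 × 100 = 128.2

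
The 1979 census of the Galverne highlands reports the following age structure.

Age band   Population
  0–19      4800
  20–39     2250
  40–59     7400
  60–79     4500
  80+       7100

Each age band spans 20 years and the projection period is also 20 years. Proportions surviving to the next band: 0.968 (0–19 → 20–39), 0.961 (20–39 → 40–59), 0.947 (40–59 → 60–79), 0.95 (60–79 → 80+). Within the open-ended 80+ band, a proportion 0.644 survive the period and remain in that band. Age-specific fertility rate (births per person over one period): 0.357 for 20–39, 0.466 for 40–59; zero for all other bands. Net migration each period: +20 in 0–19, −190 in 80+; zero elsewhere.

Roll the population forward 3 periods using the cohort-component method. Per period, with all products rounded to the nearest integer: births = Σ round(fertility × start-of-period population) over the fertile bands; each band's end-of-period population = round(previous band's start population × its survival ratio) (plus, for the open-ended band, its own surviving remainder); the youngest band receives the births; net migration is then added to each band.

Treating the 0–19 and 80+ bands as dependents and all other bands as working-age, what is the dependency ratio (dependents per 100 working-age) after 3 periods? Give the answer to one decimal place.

Numbering the groups 1..5 from youngest to oldest:
After projecting period 1:
Births: 2250 × 0.357 = 803  |  7400 × 0.466 = 3448 → total 4251
Group 2: 4800 × 0.968 = 4646
Group 3: 2250 × 0.961 = 2162
Group 4: 7400 × 0.947 = 7008
Group 5: 4500 × 0.95 + 7100 × 0.644 = 4275 + 4572 = 8847
Net migration: Group 1 + 20 → 4271; Group 5 − 190 → 8657
Giving 4271 / 4646 / 2162 / 7008 / 8657.
After projecting period 2:
Births: 4646 × 0.357 = 1659  |  2162 × 0.466 = 1007 → total 2666
Group 2: 4271 × 0.968 = 4134
Group 3: 4646 × 0.961 = 4465
Group 4: 2162 × 0.947 = 2047
Group 5: 7008 × 0.95 + 8657 × 0.644 = 6658 + 5575 = 12233
Net migration: Group 1 + 20 → 2686; Group 5 − 190 → 12043
Giving 2686 / 4134 / 4465 / 2047 / 12043.
After projecting period 3:
Births: 4134 × 0.357 = 1476  |  4465 × 0.466 = 2081 → total 3557
Group 2: 2686 × 0.968 = 2600
Group 3: 4134 × 0.961 = 3973
Group 4: 4465 × 0.947 = 4228
Group 5: 2047 × 0.95 + 12043 × 0.644 = 1945 + 7756 = 9701
Net migration: Group 1 + 20 → 3577; Group 5 − 190 → 9511
Giving 3577 / 2600 / 3973 / 4228 / 9511.
Dependents (band 0–19 + band 80+) = 3577 + 9511 = 13088; working-age = 10801; ratio = 13088/10801 × 100 = 121.2

121.2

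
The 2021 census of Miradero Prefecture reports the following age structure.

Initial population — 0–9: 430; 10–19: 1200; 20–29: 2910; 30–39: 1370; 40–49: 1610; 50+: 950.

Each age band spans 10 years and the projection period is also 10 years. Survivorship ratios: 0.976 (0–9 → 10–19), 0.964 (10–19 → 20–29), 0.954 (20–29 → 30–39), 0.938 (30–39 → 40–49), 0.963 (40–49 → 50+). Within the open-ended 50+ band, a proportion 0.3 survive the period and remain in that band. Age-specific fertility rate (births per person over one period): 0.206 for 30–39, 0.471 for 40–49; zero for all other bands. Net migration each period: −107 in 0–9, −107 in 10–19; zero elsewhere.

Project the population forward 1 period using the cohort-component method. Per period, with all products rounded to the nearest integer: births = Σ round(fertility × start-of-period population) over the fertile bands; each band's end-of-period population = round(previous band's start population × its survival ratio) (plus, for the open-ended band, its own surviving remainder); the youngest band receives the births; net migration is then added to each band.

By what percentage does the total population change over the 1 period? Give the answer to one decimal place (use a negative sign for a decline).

— Period 1 —
Births: 1370 × 0.206 = 282  |  1610 × 0.471 = 758 ⇒ total 1040
10–19: 430 × 0.976 = 420
20–29: 1200 × 0.964 = 1157
30–39: 2910 × 0.954 = 2776
40–49: 1370 × 0.938 = 1285
50+: 1610 × 0.963 + 950 × 0.3 = 1550 + 285 = 1835
Net migration: 0–9 − 107 → 933; 10–19 − 107 → 313
→ [933, 313, 1157, 2776, 1285, 1835]
Total: 8470 → 8299; change = -171; percentage change = -2.0%

-2.0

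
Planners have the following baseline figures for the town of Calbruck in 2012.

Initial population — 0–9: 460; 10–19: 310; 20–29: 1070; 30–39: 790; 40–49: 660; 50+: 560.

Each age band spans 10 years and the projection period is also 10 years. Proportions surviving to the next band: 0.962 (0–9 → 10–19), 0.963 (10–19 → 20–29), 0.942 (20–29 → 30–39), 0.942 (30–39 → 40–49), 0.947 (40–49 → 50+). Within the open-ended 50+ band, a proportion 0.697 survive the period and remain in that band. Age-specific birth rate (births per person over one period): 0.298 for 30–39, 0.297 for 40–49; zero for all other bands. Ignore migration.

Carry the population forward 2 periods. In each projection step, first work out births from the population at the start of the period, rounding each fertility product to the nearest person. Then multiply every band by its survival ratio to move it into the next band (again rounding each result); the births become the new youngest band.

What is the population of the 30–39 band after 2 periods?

282

Call the groups 1 to 6, youngest first.
Period 1.
Births: 790 × 0.298 = 235, 660 × 0.297 = 196 → 431
Group 2: 460 × 0.962 = 443
Group 3: 310 × 0.963 = 299
Group 4: 1070 × 0.942 = 1008
Group 5: 790 × 0.942 = 744
Group 6: 660 × 0.947 + 560 × 0.697 = 625 + 390 = 1015
Giving 431 / 443 / 299 / 1008 / 744 / 1015.
Period 2.
Births: 1008 × 0.298 = 300, 744 × 0.297 = 221 → 521
Group 2: 431 × 0.962 = 415
Group 3: 443 × 0.963 = 427
Group 4: 299 × 0.942 = 282
Group 5: 1008 × 0.942 = 950
Group 6: 744 × 0.947 + 1015 × 0.697 = 705 + 707 = 1412
Giving 521 / 415 / 427 / 282 / 950 / 1412.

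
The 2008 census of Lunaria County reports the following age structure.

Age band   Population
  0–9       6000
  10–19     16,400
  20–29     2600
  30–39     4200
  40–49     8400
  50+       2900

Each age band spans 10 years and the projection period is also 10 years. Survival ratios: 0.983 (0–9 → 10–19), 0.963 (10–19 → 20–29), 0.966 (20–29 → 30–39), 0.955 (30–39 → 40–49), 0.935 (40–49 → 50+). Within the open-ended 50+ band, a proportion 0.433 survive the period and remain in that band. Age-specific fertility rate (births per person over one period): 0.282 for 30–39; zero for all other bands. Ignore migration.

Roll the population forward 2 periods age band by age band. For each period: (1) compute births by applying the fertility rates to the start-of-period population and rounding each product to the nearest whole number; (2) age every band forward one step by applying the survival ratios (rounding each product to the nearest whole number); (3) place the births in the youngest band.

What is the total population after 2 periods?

32902

Numbering the groups 1..6 from youngest to oldest:
After projecting period 1:
Births: 4200 * 0.282 = 1184
Group 2: 6000 * 0.983 = 5898
Group 3: 16400 * 0.963 = 15793
Group 4: 2600 * 0.966 = 2512
Group 5: 4200 * 0.955 = 4011
Group 6: 8400 * 0.935 + 2900 * 0.433 = 7854 + 1256 = 9110
→ [1184, 5898, 15793, 2512, 4011, 9110]
After projecting period 2:
Births: 2512 * 0.282 = 708
Group 2: 1184 * 0.983 = 1164
Group 3: 5898 * 0.963 = 5680
Group 4: 15793 * 0.966 = 15256
Group 5: 2512 * 0.955 = 2399
Group 6: 4011 * 0.935 + 9110 * 0.433 = 3750 + 3945 = 7695
→ [708, 1164, 5680, 15256, 2399, 7695]
Total after period 2: 708 + 1164 + 5680 + 15256 + 2399 + 7695 = 32902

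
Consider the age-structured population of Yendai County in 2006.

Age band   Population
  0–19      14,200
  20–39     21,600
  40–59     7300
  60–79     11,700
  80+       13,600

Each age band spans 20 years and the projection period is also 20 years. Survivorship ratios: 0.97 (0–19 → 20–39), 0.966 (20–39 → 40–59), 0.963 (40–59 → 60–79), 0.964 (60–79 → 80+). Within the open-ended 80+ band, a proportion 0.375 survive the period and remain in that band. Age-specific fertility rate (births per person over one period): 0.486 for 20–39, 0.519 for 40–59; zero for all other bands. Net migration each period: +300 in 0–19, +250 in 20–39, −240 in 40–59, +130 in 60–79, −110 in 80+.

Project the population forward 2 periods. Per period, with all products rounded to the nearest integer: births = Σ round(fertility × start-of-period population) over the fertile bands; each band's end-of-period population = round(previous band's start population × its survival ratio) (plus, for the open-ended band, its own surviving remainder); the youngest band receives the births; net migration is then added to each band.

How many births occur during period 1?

Let band 1 be 0–19 through band 5 = 80+.
After projecting period 1:
Births: 21600 * 0.486 = 10498 ; 7300 * 0.519 = 3789 ⇒ total 14287
Band 2: 14200 * 0.97 = 13774
Band 3: 21600 * 0.966 = 20866
Band 4: 7300 * 0.963 = 7030
Band 5: 11700 * 0.964 + 13600 * 0.375 = 11279 + 5100 = 16379
Net migration: Band 1 + 300 → 14587; Band 2 + 250 → 14024; Band 3 − 240 → 20626; Band 4 + 130 → 7160; Band 5 − 110 → 16269
→ [14587, 14024, 20626, 7160, 16269]

14287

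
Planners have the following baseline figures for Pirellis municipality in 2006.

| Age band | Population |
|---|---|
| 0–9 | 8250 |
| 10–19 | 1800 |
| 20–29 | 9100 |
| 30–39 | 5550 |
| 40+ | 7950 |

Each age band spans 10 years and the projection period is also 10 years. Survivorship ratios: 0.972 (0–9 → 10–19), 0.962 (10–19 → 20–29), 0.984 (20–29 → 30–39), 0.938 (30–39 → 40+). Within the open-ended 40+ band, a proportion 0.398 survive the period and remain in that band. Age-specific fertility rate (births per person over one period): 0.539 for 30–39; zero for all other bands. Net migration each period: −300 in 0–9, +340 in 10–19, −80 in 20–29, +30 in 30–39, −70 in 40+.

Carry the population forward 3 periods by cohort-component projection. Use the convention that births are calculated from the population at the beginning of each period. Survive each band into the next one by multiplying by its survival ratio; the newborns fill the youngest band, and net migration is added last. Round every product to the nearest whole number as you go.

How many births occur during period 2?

Call the groups 1 to 5, youngest first.
— Period 1 —
Births: 5550 * 0.539 = 2991
Group 2: 8250 * 0.972 = 8019
Group 3: 1800 * 0.962 = 1732
Group 4: 9100 * 0.984 = 8954
Group 5: 5550 * 0.938 + 7950 * 0.398 = 5206 + 3164 = 8370
Net migration: Group 1 − 300 → 2691; Group 2 + 340 → 8359; Group 3 − 80 → 1652; Group 4 + 30 → 8984; Group 5 − 70 → 8300
→ [2691, 8359, 1652, 8984, 8300]
— Period 2 —
Births: 8984 * 0.539 = 4842
Group 2: 2691 * 0.972 = 2616
Group 3: 8359 * 0.962 = 8041
Group 4: 1652 * 0.984 = 1626
Group 5: 8984 * 0.938 + 8300 * 0.398 = 8427 + 3303 = 11730
Net migration: Group 1 − 300 → 4542; Group 2 + 340 → 2956; Group 3 − 80 → 7961; Group 4 + 30 → 1656; Group 5 − 70 → 11660
→ [4542, 2956, 7961, 1656, 11660]

4842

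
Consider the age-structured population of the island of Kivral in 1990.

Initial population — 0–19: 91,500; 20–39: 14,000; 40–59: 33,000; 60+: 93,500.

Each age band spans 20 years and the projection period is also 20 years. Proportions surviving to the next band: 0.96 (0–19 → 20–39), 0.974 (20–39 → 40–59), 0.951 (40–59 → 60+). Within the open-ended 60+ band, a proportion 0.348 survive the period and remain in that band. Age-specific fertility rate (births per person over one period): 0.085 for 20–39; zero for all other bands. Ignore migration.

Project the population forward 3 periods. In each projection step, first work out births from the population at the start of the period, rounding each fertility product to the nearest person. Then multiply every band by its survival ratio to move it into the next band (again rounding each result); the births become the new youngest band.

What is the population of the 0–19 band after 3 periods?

(Groups numbered youngest = 1 to oldest = 4.)
[period 1]
Births: 14000 × 0.085 = 1190
Group 2: 91500 × 0.96 = 87840
Group 3: 14000 × 0.974 = 13636
Group 4: 33000 × 0.951 + 93500 × 0.348 = 31383 + 32538 = 63921
End of period: [1190, 87840, 13636, 63921]
[period 2]
Births: 87840 × 0.085 = 7466
Group 2: 1190 × 0.96 = 1142
Group 3: 87840 × 0.974 = 85556
Group 4: 13636 × 0.951 + 63921 × 0.348 = 12968 + 22245 = 35213
End of period: [7466, 1142, 85556, 35213]
[period 3]
Births: 1142 × 0.085 = 97
Group 2: 7466 × 0.96 = 7167
Group 3: 1142 × 0.974 = 1112
Group 4: 85556 × 0.951 + 35213 × 0.348 = 81364 + 12254 = 93618
End of period: [97, 7167, 1112, 93618]

97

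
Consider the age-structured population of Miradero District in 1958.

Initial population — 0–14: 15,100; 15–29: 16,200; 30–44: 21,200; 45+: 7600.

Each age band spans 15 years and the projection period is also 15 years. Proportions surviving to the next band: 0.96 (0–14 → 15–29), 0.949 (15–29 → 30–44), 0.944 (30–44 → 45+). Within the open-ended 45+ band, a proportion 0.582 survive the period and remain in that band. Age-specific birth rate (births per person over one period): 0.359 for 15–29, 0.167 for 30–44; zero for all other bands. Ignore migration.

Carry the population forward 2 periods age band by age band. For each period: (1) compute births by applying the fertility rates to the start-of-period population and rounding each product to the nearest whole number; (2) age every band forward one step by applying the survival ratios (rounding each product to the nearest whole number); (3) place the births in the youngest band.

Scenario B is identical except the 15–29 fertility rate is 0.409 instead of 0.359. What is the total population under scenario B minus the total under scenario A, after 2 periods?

Period 1.
Births: 16200 × 0.359 = 5816, 21200 × 0.167 = 3540 ⇒ total 9356
15–29: 15100 × 0.96 = 14496
30–44: 16200 × 0.949 = 15374
45+: 21200 × 0.944 + 7600 × 0.582 = 20013 + 4423 = 24436
Giving 9356 / 14496 / 15374 / 24436.
Period 2.
Births: 14496 × 0.359 = 5204, 15374 × 0.167 = 2567 ⇒ total 7771
15–29: 9356 × 0.96 = 8982
30–44: 14496 × 0.949 = 13757
45+: 15374 × 0.944 + 24436 × 0.582 = 14513 + 14222 = 28735
Giving 7771 / 8982 / 13757 / 28735.
Scenario A total after 2 periods: 59245
Scenario B projection —
Period 1.
Births: 16200 × 0.409 = 6626, 21200 × 0.167 = 3540 ⇒ total 10166
15–29: 15100 × 0.96 = 14496
30–44: 16200 × 0.949 = 15374
45+: 21200 × 0.944 + 7600 × 0.582 = 20013 + 4423 = 24436
Giving 10166 / 14496 / 15374 / 24436.
Period 2.
Births: 14496 × 0.409 = 5929, 15374 × 0.167 = 2567 ⇒ total 8496
15–29: 10166 × 0.96 = 9759
30–44: 14496 × 0.949 = 13757
45+: 15374 × 0.944 + 24436 × 0.582 = 14513 + 14222 = 28735
Giving 8496 / 9759 / 13757 / 28735.
Scenario B total after 2 periods: 60747
Difference B − A = 60747 − 59245 = 1502

1502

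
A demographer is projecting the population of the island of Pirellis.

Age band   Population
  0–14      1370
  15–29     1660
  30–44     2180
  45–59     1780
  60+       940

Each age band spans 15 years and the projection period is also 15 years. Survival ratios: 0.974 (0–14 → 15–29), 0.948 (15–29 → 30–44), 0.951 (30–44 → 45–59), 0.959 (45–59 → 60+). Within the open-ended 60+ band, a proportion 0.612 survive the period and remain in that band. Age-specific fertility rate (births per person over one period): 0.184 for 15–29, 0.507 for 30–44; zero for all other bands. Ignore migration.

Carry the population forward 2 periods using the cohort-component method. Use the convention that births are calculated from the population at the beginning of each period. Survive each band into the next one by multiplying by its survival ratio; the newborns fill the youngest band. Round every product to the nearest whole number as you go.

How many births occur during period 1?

Numbering the bands 1..5 from youngest to oldest:
Period 1:
Births: 1660 × 0.184 = 305, 2180 × 0.507 = 1105 → 1410
Band 2: 1370 × 0.974 = 1334
Band 3: 1660 × 0.948 = 1574
Band 4: 2180 × 0.951 = 2073
Band 5: 1780 × 0.959 + 940 × 0.612 = 1707 + 575 = 2282
→ [1410, 1334, 1574, 2073, 2282]

1410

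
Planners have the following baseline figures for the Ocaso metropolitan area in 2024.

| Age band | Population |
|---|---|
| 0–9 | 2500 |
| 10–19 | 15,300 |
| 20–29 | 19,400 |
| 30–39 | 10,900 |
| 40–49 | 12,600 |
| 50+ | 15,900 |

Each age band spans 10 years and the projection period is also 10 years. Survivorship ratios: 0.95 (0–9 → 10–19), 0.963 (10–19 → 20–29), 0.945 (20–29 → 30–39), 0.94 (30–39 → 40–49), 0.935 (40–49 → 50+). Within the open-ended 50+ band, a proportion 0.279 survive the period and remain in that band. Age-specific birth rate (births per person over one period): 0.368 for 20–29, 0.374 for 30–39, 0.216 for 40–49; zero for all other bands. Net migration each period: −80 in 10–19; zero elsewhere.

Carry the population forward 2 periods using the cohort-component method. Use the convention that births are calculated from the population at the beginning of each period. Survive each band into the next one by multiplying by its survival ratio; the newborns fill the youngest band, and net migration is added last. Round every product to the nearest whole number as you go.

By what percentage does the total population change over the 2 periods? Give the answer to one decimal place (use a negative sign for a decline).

-1.9

Let group 1 be 0–9 through group 6 = 50+.
[period 1]
Births: 19400 × 0.368 = 7139, 10900 × 0.374 = 4077, 12600 × 0.216 = 2722 ⇒ total 13938
Group 2: 2500 × 0.95 = 2375
Group 3: 15300 × 0.963 = 14734
Group 4: 19400 × 0.945 = 18333
Group 5: 10900 × 0.94 = 10246
Group 6: 12600 × 0.935 + 15900 × 0.279 = 11781 + 4436 = 16217
Net migration: Group 2 − 80 → 2295
Giving 13938 / 2295 / 14734 / 18333 / 10246 / 16217.
[period 2]
Births: 14734 × 0.368 = 5422, 18333 × 0.374 = 6857, 10246 × 0.216 = 2213 ⇒ total 14492
Group 2: 13938 × 0.95 = 13241
Group 3: 2295 × 0.963 = 2210
Group 4: 14734 × 0.945 = 13924
Group 5: 18333 × 0.94 = 17233
Group 6: 10246 × 0.935 + 16217 × 0.279 = 9580 + 4525 = 14105
Net migration: Group 2 − 80 → 13161
Giving 14492 / 13161 / 2210 / 13924 / 17233 / 14105.
Total: 76600 → 75125; change = -1475; percentage change = -1.9%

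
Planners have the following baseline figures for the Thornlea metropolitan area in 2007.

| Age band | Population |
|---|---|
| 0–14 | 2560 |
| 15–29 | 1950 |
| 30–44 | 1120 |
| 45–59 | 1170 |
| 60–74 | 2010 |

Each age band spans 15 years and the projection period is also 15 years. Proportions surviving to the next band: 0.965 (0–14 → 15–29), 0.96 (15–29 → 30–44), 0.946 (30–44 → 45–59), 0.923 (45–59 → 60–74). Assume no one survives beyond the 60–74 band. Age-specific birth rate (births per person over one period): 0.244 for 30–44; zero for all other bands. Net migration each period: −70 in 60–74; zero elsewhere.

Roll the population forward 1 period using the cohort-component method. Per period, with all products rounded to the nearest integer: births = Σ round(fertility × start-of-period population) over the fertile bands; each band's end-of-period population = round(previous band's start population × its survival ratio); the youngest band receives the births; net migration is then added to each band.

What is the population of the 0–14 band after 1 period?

273

Call the bands 1 to 5, youngest first.
After projecting period 1:
Births: 1120 × 0.244 = 273
Band 2: 2560 × 0.965 = 2470
Band 3: 1950 × 0.96 = 1872
Band 4: 1120 × 0.946 = 1060
Band 5: 1170 × 0.923 = 1080
Net migration: Band 5 − 70 → 1010
Giving 273 / 2470 / 1872 / 1060 / 1010.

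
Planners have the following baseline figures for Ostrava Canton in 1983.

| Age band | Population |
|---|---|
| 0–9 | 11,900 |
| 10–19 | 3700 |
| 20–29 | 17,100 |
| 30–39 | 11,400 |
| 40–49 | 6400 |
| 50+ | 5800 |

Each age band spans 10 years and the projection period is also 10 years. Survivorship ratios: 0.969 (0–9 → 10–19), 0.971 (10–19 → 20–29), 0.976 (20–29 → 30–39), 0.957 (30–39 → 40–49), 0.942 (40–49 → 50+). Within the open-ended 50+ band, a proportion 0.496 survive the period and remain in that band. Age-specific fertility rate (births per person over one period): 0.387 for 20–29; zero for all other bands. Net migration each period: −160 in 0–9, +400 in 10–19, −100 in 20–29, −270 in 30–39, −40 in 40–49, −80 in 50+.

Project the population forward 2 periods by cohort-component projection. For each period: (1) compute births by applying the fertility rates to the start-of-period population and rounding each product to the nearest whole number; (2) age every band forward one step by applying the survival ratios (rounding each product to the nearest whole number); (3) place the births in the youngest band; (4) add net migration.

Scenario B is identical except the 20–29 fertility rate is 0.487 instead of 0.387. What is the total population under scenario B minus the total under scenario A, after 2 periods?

2006

Let group 1 be 0–9 through group 6 = 50+.
Period 1:
Births: 17100 × 0.387 = 6618
Group 2: 11900 × 0.969 = 11531
Group 3: 3700 × 0.971 = 3593
Group 4: 17100 × 0.976 = 16690
Group 5: 11400 × 0.957 = 10910
Group 6: 6400 × 0.942 + 5800 × 0.496 = 6029 + 2877 = 8906
Net migration: Group 1 − 160 → 6458; Group 2 + 400 → 11931; Group 3 − 100 → 3493; Group 4 − 270 → 16420; Group 5 − 40 → 10870; Group 6 − 80 → 8826
→ [6458, 11931, 3493, 16420, 10870, 8826]
Period 2:
Births: 3493 × 0.387 = 1352
Group 2: 6458 × 0.969 = 6258
Group 3: 11931 × 0.971 = 11585
Group 4: 3493 × 0.976 = 3409
Group 5: 16420 × 0.957 = 15714
Group 6: 10870 × 0.942 + 8826 × 0.496 = 10240 + 4378 = 14618
Net migration: Group 1 − 160 → 1192; Group 2 + 400 → 6658; Group 3 − 100 → 11485; Group 4 − 270 → 3139; Group 5 − 40 → 15674; Group 6 − 80 → 14538
→ [1192, 6658, 11485, 3139, 15674, 14538]
Scenario A total after 2 periods: 52686
Scenario B projection —
Period 1:
Births: 17100 × 0.487 = 8328
Group 2: 11900 × 0.969 = 11531
Group 3: 3700 × 0.971 = 3593
Group 4: 17100 × 0.976 = 16690
Group 5: 11400 × 0.957 = 10910
Group 6: 6400 × 0.942 + 5800 × 0.496 = 6029 + 2877 = 8906
Net migration: Group 1 − 160 → 8168; Group 2 + 400 → 11931; Group 3 − 100 → 3493; Group 4 − 270 → 16420; Group 5 − 40 → 10870; Group 6 − 80 → 8826
→ [8168, 11931, 3493, 16420, 10870, 8826]
Period 2:
Births: 3493 × 0.487 = 1701
Group 2: 8168 × 0.969 = 7915
Group 3: 11931 × 0.971 = 11585
Group 4: 3493 × 0.976 = 3409
Group 5: 16420 × 0.957 = 15714
Group 6: 10870 × 0.942 + 8826 × 0.496 = 10240 + 4378 = 14618
Net migration: Group 1 − 160 → 1541; Group 2 + 400 → 8315; Group 3 − 100 → 11485; Group 4 − 270 → 3139; Group 5 − 40 → 15674; Group 6 − 80 → 14538
→ [1541, 8315, 11485, 3139, 15674, 14538]
Scenario B total after 2 periods: 54692
Difference B − A = 54692 − 52686 = 2006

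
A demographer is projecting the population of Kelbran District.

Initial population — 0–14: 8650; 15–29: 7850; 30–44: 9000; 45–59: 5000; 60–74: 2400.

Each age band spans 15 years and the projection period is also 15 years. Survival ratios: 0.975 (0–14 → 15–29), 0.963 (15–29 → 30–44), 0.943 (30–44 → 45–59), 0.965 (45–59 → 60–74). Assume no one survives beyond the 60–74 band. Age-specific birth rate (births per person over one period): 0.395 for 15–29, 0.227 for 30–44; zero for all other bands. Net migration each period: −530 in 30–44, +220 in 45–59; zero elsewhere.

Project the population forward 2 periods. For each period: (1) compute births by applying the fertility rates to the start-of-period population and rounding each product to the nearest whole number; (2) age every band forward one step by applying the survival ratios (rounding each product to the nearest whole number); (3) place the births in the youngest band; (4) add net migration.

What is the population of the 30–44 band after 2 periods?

7592

Period 1:
Births: 7850 * 0.395 = 3101  |  9000 * 0.227 = 2043 → 5144
15–29: 8650 * 0.975 = 8434
30–44: 7850 * 0.963 = 7560
45–59: 9000 * 0.943 = 8487
60–74: 5000 * 0.965 = 4825
Net migration: 30–44 − 530 → 7030; 45–59 + 220 → 8707
→ [5144, 8434, 7030, 8707, 4825]
Period 2:
Births: 8434 * 0.395 = 3331  |  7030 * 0.227 = 1596 → 4927
15–29: 5144 * 0.975 = 5015
30–44: 8434 * 0.963 = 8122
45–59: 7030 * 0.943 = 6629
60–74: 8707 * 0.965 = 8402
Net migration: 30–44 − 530 → 7592; 45–59 + 220 → 6849
→ [4927, 5015, 7592, 6849, 8402]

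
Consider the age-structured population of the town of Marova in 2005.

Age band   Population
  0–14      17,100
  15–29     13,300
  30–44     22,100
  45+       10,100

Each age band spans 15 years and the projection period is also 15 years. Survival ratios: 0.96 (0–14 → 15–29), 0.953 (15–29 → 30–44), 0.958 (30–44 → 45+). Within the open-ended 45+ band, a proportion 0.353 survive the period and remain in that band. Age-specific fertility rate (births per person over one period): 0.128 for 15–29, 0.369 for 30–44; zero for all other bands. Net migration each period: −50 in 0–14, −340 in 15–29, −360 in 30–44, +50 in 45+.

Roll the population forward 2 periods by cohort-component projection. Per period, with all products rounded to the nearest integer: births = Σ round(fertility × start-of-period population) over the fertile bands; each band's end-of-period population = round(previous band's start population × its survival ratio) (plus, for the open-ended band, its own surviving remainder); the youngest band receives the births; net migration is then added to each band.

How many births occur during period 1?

9857

(Groups numbered youngest = 1 to oldest = 4.)
[period 1]
Births: 13300 * 0.128 = 1702  |  22100 * 0.369 = 8155 → 9857
Group 2: 17100 * 0.96 = 16416
Group 3: 13300 * 0.953 = 12675
Group 4: 22100 * 0.958 + 10100 * 0.353 = 21172 + 3565 = 24737
Net migration: Group 1 − 50 → 9807; Group 2 − 340 → 16076; Group 3 − 360 → 12315; Group 4 + 50 → 24787
Giving 9807 / 16076 / 12315 / 24787.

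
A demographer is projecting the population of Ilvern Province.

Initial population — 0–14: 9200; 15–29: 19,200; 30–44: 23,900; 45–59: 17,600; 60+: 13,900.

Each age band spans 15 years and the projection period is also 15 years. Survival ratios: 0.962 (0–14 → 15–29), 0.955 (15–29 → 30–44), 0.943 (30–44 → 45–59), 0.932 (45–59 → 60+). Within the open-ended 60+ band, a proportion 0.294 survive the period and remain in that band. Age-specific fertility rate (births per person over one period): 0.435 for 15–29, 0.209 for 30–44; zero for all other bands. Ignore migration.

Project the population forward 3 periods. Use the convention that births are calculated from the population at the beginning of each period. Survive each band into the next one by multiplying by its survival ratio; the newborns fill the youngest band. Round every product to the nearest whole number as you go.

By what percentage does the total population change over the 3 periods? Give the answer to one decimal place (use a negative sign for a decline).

-29.6

After projecting period 1:
Births: 19200 × 0.435 = 8352 ; 23900 × 0.209 = 4995 — total 13347
15–29: 9200 × 0.962 = 8850
30–44: 19200 × 0.955 = 18336
45–59: 23900 × 0.943 = 22538
60+: 17600 × 0.932 + 13900 × 0.294 = 16403 + 4087 = 20490
→ [13347, 8850, 18336, 22538, 20490]
After projecting period 2:
Births: 8850 × 0.435 = 3850 ; 18336 × 0.209 = 3832 — total 7682
15–29: 13347 × 0.962 = 12840
30–44: 8850 × 0.955 = 8452
45–59: 18336 × 0.943 = 17291
60+: 22538 × 0.932 + 20490 × 0.294 = 21005 + 6024 = 27029
→ [7682, 12840, 8452, 17291, 27029]
After projecting period 3:
Births: 12840 × 0.435 = 5585 ; 8452 × 0.209 = 1766 — total 7351
15–29: 7682 × 0.962 = 7390
30–44: 12840 × 0.955 = 12262
45–59: 8452 × 0.943 = 7970
60+: 17291 × 0.932 + 27029 × 0.294 = 16115 + 7947 = 24062
→ [7351, 7390, 12262, 7970, 24062]
Total: 83800 → 59035; change = -24765; percentage change = -29.6%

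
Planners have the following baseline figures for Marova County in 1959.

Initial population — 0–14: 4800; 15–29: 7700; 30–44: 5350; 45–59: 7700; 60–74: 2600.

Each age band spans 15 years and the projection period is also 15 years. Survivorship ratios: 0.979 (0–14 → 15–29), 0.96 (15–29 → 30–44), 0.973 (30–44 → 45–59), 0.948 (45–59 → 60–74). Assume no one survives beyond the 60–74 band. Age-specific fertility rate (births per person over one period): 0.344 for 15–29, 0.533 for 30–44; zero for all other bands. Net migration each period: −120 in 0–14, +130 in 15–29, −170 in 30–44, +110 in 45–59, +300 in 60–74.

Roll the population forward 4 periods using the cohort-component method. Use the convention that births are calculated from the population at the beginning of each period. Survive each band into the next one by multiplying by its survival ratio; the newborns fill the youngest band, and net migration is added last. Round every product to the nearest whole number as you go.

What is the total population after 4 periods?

23103

After projecting period 1:
Births: 7700 × 0.344 = 2649, 5350 × 0.533 = 2852 → total 5501
15–29: 4800 × 0.979 = 4699
30–44: 7700 × 0.96 = 7392
45–59: 5350 × 0.973 = 5206
60–74: 7700 × 0.948 = 7300
Net migration: 0–14 − 120 → 5381; 15–29 + 130 → 4829; 30–44 − 170 → 7222; 45–59 + 110 → 5316; 60–74 + 300 → 7600
Giving 5381 / 4829 / 7222 / 5316 / 7600.
After projecting period 2:
Births: 4829 × 0.344 = 1661, 7222 × 0.533 = 3849 → total 5510
15–29: 5381 × 0.979 = 5268
30–44: 4829 × 0.96 = 4636
45–59: 7222 × 0.973 = 7027
60–74: 5316 × 0.948 = 5040
Net migration: 0–14 − 120 → 5390; 15–29 + 130 → 5398; 30–44 − 170 → 4466; 45–59 + 110 → 7137; 60–74 + 300 → 5340
Giving 5390 / 5398 / 4466 / 7137 / 5340.
After projecting period 3:
Births: 5398 × 0.344 = 1857, 4466 × 0.533 = 2380 → total 4237
15–29: 5390 × 0.979 = 5277
30–44: 5398 × 0.96 = 5182
45–59: 4466 × 0.973 = 4345
60–74: 7137 × 0.948 = 6766
Net migration: 0–14 − 120 → 4117; 15–29 + 130 → 5407; 30–44 − 170 → 5012; 45–59 + 110 → 4455; 60–74 + 300 → 7066
Giving 4117 / 5407 / 5012 / 4455 / 7066.
After projecting period 4:
Births: 5407 × 0.344 = 1860, 5012 × 0.533 = 2671 → total 4531
15–29: 4117 × 0.979 = 4031
30–44: 5407 × 0.96 = 5191
45–59: 5012 × 0.973 = 4877
60–74: 4455 × 0.948 = 4223
Net migration: 0–14 − 120 → 4411; 15–29 + 130 → 4161; 30–44 − 170 → 5021; 45–59 + 110 → 4987; 60–74 + 300 → 4523
Giving 4411 / 4161 / 5021 / 4987 / 4523.
Total after period 4: 4411 + 4161 + 5021 + 4987 + 4523 = 23103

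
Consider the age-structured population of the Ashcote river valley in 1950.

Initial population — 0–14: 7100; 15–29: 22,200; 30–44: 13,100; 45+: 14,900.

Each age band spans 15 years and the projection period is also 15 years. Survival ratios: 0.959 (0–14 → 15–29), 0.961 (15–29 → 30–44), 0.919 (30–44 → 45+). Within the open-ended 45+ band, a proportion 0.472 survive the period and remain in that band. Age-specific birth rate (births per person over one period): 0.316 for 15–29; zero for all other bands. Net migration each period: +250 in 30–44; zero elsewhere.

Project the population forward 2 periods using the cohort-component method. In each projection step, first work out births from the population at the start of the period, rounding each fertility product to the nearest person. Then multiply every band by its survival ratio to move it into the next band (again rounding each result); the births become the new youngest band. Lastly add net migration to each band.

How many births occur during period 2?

2152

Call the groups 1 to 4, youngest first.
— Period 1 —
Births: 22200 × 0.316 = 7015
Group 2: 7100 × 0.959 = 6809
Group 3: 22200 × 0.961 = 21334
Group 4: 13100 × 0.919 + 14900 × 0.472 = 12039 + 7033 = 19072
Net migration: Group 3 + 250 → 21584
Population now: 0–14=7015, 15–29=6809, 30–44=21584, 45+=19072
— Period 2 —
Births: 6809 × 0.316 = 2152
Group 2: 7015 × 0.959 = 6727
Group 3: 6809 × 0.961 = 6543
Group 4: 21584 × 0.919 + 19072 × 0.472 = 19836 + 9002 = 28838
Net migration: Group 3 + 250 → 6793
Population now: 0–14=2152, 15–29=6727, 30–44=6793, 45+=28838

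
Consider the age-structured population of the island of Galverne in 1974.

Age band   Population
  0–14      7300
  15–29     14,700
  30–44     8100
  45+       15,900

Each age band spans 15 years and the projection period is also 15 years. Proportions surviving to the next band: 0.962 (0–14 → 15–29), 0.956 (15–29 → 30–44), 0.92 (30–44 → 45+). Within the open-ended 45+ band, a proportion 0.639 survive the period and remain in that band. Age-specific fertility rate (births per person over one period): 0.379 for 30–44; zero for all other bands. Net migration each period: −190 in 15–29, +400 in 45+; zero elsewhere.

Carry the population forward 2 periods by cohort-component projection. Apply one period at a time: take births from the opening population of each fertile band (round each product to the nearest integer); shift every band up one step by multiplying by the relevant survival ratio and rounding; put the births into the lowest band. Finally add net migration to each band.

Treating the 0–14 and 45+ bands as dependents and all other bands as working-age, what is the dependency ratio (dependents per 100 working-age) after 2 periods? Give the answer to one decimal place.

324.5

(Bands numbered youngest = 1 to oldest = 4.)
Period 1:
Births: 8100 × 0.379 = 3070
Band 2: 7300 × 0.962 = 7023
Band 3: 14700 × 0.956 = 14053
Band 4: 8100 × 0.92 + 15900 × 0.639 = 7452 + 10160 = 17612
Net migration: Band 2 − 190 → 6833; Band 4 + 400 → 18012
Giving 3070 / 6833 / 14053 / 18012.
Period 2:
Births: 14053 × 0.379 = 5326
Band 2: 3070 × 0.962 = 2953
Band 3: 6833 × 0.956 = 6532
Band 4: 14053 × 0.92 + 18012 × 0.639 = 12929 + 11510 = 24439
Net migration: Band 2 − 190 → 2763; Band 4 + 400 → 24839
Giving 5326 / 2763 / 6532 / 24839.
Dependents (band 0–14 + band 45+) = 5326 + 24839 = 30165; working-age = 9295; ratio = 30165/9295 × 100 = 324.5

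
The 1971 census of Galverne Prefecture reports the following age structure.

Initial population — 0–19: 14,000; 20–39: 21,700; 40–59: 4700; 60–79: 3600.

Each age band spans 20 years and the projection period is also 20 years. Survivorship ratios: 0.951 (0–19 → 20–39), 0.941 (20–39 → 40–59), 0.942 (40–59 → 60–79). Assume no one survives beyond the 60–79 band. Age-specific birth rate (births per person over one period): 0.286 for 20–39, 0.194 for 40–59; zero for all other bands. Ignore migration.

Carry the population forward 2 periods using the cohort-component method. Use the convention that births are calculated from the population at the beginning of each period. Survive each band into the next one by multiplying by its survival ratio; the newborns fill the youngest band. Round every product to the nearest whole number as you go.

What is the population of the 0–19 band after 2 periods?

(Groups numbered youngest = 1 to oldest = 4.)
— Period 1 —
Births: 21700 × 0.286 = 6206 ; 4700 × 0.194 = 912 → total 7118
Group 2: 14000 × 0.951 = 13314
Group 3: 21700 × 0.941 = 20420
Group 4: 4700 × 0.942 = 4427
→ [7118, 13314, 20420, 4427]
— Period 2 —
Births: 13314 × 0.286 = 3808 ; 20420 × 0.194 = 3961 → total 7769
Group 2: 7118 × 0.951 = 6769
Group 3: 13314 × 0.941 = 12528
Group 4: 20420 × 0.942 = 19236
→ [7769, 6769, 12528, 19236]

7769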